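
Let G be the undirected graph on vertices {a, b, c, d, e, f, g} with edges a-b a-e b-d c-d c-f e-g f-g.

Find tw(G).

A width-2 tree decomposition is:
Bags: B1 = {e, f, g}  B2 = {a, e, f}  B3 = {a, b, f}  B4 = {b, d, f}  B5 = {c, d, f}
Tree: B1–B2, B2–B3, B3–B4, B4–B5
Each bag holds 3 vertices, so the decomposition has width 2, which upper-bounds the treewidth. Since f–g–e–a–b–d–c–f is a cycle in G, G is not acyclic. Forests are exactly the graphs of treewidth ≤ 1, so tw(G) ≥ 2. Hence tw(G) = 2 exactly.

2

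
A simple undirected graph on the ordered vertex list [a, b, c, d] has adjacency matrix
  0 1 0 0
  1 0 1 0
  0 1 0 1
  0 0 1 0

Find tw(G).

A width-1 tree decomposition is:
Bags: B1 = {c, d}  B2 = {b, c}  B3 = {a, b}
Tree: B1–B2, B2–B3
The largest bag has 2 vertices, giving width 1; this decomposition certifies tw(G) ≤ 1. Since G has at least one edge (e.g. d–c), it is not an edgeless graph, so tw(G) ≥ 1. The upper and lower bounds meet at 1, so that is the treewidth.

1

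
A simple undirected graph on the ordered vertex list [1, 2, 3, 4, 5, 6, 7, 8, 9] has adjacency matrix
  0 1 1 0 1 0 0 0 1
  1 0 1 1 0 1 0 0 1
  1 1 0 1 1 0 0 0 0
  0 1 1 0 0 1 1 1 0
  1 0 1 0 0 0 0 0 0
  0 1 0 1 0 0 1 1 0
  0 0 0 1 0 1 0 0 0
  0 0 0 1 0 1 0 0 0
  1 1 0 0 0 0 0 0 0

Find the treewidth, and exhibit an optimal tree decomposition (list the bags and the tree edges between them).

Treewidth 2.
Bags: B1 = {2, 3, 4}  B2 = {2, 4, 6}  B3 = {1, 2, 3}  B4 = {4, 6, 7}  B5 = {1, 3, 5}  B6 = {4, 6, 8}  B7 = {1, 2, 9}
Tree: B1–B2, B1–B3, B2–B4, B3–B5, B4–B6, B3–B7

The largest bag has 3 vertices, giving width 2; this decomposition certifies tw(G) ≤ 2. For the lower bound, the 3 vertices {4, 6, 8} are pairwise adjacent, and any tree decomposition puts a clique entirely inside one bag — forcing width ≥ 2. Therefore the treewidth is 2.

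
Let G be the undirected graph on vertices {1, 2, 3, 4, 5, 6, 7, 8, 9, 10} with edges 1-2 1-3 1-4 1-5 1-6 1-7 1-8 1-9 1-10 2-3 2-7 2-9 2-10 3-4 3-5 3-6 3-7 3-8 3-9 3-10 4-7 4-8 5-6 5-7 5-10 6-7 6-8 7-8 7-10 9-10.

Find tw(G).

4

A width-4 tree decomposition is:
Bags: B1 = {1, 3, 6, 7, 8}  B2 = {1, 3, 5, 6, 7}  B3 = {1, 3, 4, 7, 8}  B4 = {1, 3, 5, 7, 10}  B5 = {1, 2, 3, 7, 10}  B6 = {1, 2, 3, 9, 10}
Tree: B1–B2, B1–B3, B2–B4, B4–B5, B5–B6
Every bag has size at most 5, so the width is 5 − 1 = 4 and tw(G) ≤ 4. For the lower bound, the 5 vertices {1, 2, 3, 9, 10} are pairwise adjacent, and any tree decomposition puts a clique entirely inside one bag — forcing width ≥ 4. Hence tw(G) = 4 exactly.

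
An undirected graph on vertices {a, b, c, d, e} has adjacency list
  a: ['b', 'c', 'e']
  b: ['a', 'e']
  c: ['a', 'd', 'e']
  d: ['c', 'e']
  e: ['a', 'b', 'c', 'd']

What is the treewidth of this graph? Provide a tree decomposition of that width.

Treewidth 2.
One optimal decomposition is:
Bags: B1 = {c, d, e}  B2 = {a, c, e}  B3 = {a, b, e}
Tree: B1–B2, B2–B3

Each bag holds 3 vertices, so the decomposition has width 2, which upper-bounds the treewidth. For the lower bound, the 3 vertices {c, d, e} are pairwise adjacent, and any tree decomposition puts a clique entirely inside one bag — forcing width ≥ 2. Combining the bounds, tw(G) = 2.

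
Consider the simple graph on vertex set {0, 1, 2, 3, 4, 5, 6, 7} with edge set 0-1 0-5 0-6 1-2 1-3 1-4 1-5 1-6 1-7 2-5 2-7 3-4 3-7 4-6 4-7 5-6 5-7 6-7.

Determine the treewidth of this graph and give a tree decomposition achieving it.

Treewidth 3.
One optimal decomposition is:
Bags: B1 = {0, 1, 5, 6}  B2 = {1, 5, 6, 7}  B3 = {1, 4, 6, 7}  B4 = {1, 3, 4, 7}  B5 = {1, 2, 5, 7}
Tree: B1–B2, B2–B3, B3–B4, B2–B5

Each bag holds 4 vertices, so the decomposition has width 3, which upper-bounds the treewidth. On the other hand G contains the 4-clique {0, 1, 5, 6}. A clique must lie in a single bag of any decomposition, so no decomposition can have width below 3. The upper and lower bounds meet at 3, so that is the treewidth.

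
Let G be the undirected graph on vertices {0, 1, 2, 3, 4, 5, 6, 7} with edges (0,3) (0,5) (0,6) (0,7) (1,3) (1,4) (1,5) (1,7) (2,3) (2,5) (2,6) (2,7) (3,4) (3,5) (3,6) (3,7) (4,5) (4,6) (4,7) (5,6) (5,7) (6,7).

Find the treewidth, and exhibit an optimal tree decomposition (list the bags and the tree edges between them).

Every bag has size at most 5, so the width is 5 − 1 = 4 and tw(G) ≤ 4. Conversely, {1, 3, 4, 5, 7} is a clique of size 5, and the vertices of any clique must share a bag in every tree decomposition; so some bag has ≥ 5 vertices and tw(G) ≥ 4. Therefore the treewidth is 4.

Treewidth 4.
One optimal decomposition is:
Bags: B1 = {2, 3, 5, 6, 7}  B2 = {0, 3, 5, 6, 7}  B3 = {3, 4, 5, 6, 7}  B4 = {1, 3, 4, 5, 7}
Tree: B1–B2, B2–B3, B3–B4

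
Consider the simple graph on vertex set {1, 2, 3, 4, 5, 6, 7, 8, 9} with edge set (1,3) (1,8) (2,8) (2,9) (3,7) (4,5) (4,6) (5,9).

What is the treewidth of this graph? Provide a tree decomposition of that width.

Treewidth 1.
Bags: B1 = {3, 7}  B2 = {1, 3}  B3 = {1, 8}  B4 = {2, 8}  B5 = {2, 9}  B6 = {5, 9}  B7 = {4, 5}  B8 = {4, 6}
Tree: B1–B2, B2–B3, B3–B4, B4–B5, B5–B6, B6–B7, B7–B8

The largest bag has 2 vertices, giving width 1; this decomposition certifies tw(G) ≤ 1. Any graph with an edge has treewidth ≥ 1, and G has the edge 7–3. The upper and lower bounds meet at 1, so that is the treewidth.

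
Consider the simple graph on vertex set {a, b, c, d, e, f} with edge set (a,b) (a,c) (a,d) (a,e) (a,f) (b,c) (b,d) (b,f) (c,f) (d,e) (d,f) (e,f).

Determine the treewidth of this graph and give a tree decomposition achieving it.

Every bag has size at most 4, so the width is 4 − 1 = 3 and tw(G) ≤ 3. Conversely, {a, d, e, f} is a clique of size 4, and the vertices of any clique must share a bag in every tree decomposition; so some bag has ≥ 4 vertices and tw(G) ≥ 3. The upper and lower bounds meet at 3, so that is the treewidth.

Treewidth 3.
Bags: B1 = {a, b, d, f}  B2 = {a, b, c, f}  B3 = {a, d, e, f}
Tree: B1–B2, B1–B3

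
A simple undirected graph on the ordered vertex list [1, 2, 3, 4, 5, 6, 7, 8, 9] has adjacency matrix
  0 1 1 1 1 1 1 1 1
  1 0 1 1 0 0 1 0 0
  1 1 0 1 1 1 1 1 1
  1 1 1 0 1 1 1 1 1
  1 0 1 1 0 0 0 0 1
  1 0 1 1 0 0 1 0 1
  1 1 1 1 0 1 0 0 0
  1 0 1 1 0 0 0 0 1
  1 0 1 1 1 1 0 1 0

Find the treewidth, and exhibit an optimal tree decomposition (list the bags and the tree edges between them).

Every bag has size at most 5, so the width is 5 − 1 = 4 and tw(G) ≤ 4. For the lower bound, the 5 vertices {1, 3, 4, 8, 9} are pairwise adjacent, and any tree decomposition puts a clique entirely inside one bag — forcing width ≥ 4. Combining the bounds, tw(G) = 4.

Treewidth 4.
One such decomposition:
Bags: B1 = {1, 3, 4, 8, 9}  B2 = {1, 3, 4, 6, 9}  B3 = {1, 3, 4, 6, 7}  B4 = {1, 2, 3, 4, 7}  B5 = {1, 3, 4, 5, 9}
Tree: B1–B2, B2–B3, B3–B4, B1–B5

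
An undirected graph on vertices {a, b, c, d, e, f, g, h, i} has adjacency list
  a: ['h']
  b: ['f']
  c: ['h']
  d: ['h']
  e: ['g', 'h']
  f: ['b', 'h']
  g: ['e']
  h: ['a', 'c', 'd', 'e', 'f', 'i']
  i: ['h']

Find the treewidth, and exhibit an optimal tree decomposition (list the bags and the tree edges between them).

The largest bag has 2 vertices, giving width 1; this decomposition certifies tw(G) ≤ 1. Since G has at least one edge (e.g. c–h), it is not an edgeless graph, so tw(G) ≥ 1. The upper and lower bounds meet at 1, so that is the treewidth.

Treewidth 1.
Bags: B1 = {c, h}  B2 = {f, h}  B3 = {a, h}  B4 = {h, i}  B5 = {d, h}  B6 = {b, f}  B7 = {e, h}  B8 = {e, g}
Tree: B1–B2, B2–B3, B2–B4, B2–B5, B2–B6, B4–B7, B7–B8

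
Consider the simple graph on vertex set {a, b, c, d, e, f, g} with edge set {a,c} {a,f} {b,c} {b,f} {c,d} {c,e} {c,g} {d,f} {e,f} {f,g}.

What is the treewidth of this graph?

2

A width-2 tree decomposition is:
Bags: B1 = {c, f, g}  B2 = {c, e, f}  B3 = {c, d, f}  B4 = {a, c, f}  B5 = {b, c, f}
Tree: B1–B2, B2–B3, B3–B4, B4–B5
Each bag holds 3 vertices, so the decomposition has width 2, which upper-bounds the treewidth. For the lower bound, G contains the cycle f–g–c–e–f, so G is not a forest; only forests have treewidth ≤ 1, hence tw(G) ≥ 2. Therefore the treewidth is 2.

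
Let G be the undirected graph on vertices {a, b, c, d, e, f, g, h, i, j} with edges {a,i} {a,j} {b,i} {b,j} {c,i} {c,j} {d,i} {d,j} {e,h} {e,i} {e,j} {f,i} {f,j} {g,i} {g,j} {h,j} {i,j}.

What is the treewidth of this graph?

2

A width-2 tree decomposition is:
Bags: B1 = {c, i, j}  B2 = {e, i, j}  B3 = {b, i, j}  B4 = {a, i, j}  B5 = {g, i, j}  B6 = {d, i, j}  B7 = {f, i, j}  B8 = {e, h, j}
Tree: B1–B2, B1–B3, B1–B4, B3–B5, B2–B6, B3–B7, B2–B8
Each bag holds 3 vertices, so the decomposition has width 2, which upper-bounds the treewidth. For the lower bound, the 3 vertices {e, h, j} are pairwise adjacent, and any tree decomposition puts a clique entirely inside one bag — forcing width ≥ 2. The upper and lower bounds meet at 2, so that is the treewidth.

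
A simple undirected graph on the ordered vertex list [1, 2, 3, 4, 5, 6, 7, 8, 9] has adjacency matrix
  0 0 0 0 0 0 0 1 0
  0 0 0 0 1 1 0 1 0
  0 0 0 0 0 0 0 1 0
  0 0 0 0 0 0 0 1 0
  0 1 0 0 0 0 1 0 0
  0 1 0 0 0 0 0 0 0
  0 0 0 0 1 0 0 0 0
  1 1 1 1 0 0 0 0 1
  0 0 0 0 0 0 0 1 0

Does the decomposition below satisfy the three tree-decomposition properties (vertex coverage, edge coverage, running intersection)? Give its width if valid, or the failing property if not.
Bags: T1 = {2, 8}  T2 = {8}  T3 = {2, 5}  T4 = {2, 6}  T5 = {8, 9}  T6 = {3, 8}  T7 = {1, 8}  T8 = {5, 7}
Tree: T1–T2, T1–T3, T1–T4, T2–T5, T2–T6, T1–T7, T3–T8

A tree decomposition must satisfy three properties: every vertex lies in some bag; for every edge, both endpoints lie together in some bag; and for every vertex, the bags containing it form a connected subtree. Here vertex 4 appears in no bag, so the decomposition is invalid.

No — vertex 4 appears in no bag.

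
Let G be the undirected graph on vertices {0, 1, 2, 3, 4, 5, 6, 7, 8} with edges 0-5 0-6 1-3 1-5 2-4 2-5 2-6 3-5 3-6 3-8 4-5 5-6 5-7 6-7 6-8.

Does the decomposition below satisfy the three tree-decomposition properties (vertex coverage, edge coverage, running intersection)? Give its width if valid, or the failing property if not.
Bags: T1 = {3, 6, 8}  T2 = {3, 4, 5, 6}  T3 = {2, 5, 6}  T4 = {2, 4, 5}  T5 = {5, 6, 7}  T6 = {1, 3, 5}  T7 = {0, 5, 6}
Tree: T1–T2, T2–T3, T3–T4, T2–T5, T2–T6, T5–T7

A tree decomposition must satisfy three properties: every vertex lies in some bag; for every edge, both endpoints lie together in some bag; and for every vertex, the bags containing it form a connected subtree. Here bags containing vertex 4 are not connected in the tree, so the decomposition is invalid.

No — bags containing vertex 4 are not connected in the tree.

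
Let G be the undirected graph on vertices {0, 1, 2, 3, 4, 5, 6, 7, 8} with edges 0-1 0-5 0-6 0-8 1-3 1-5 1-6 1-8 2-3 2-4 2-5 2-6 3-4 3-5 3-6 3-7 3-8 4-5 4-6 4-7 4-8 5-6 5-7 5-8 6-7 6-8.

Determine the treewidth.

A width-4 tree decomposition is:
Bags: B1 = {2, 3, 4, 5, 6}  B2 = {3, 4, 5, 6, 7}  B3 = {3, 4, 5, 6, 8}  B4 = {1, 3, 5, 6, 8}  B5 = {0, 1, 5, 6, 8}
Tree: B1–B2, B1–B3, B3–B4, B4–B5
The largest bag has 5 vertices, giving width 4; this decomposition certifies tw(G) ≤ 4. On the other hand G contains the 5-clique {0, 1, 5, 6, 8}. A clique must lie in a single bag of any decomposition, so no decomposition can have width below 4. The upper and lower bounds meet at 4, so that is the treewidth.

4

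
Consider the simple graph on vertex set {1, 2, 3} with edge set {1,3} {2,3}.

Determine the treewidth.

1

A width-1 tree decomposition is:
Bags: B1 = {1, 3}  B2 = {2, 3}
Tree: B1–B2
Every bag has size at most 2, so the width is 2 − 1 = 1 and tw(G) ≤ 1. Since G has at least one edge (e.g. 3–1), it is not an edgeless graph, so tw(G) ≥ 1. Combining the bounds, tw(G) = 1.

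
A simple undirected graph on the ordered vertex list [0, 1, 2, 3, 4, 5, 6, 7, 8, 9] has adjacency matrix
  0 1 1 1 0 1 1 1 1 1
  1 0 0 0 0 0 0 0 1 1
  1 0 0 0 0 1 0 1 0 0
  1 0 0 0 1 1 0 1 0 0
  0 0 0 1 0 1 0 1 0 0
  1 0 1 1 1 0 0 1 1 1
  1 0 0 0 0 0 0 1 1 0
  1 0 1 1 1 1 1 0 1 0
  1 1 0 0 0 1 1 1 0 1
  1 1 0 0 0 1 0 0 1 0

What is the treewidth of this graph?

3

A width-3 tree decomposition is:
Bags: B1 = {0, 5, 8, 9}  B2 = {0, 5, 7, 8}  B3 = {0, 6, 7, 8}  B4 = {0, 2, 5, 7}  B5 = {0, 3, 5, 7}  B6 = {0, 1, 8, 9}  B7 = {3, 4, 5, 7}
Tree: B1–B2, B2–B3, B2–B4, B4–B5, B1–B6, B5–B7
Each bag holds 4 vertices, so the decomposition has width 3, which upper-bounds the treewidth. On the other hand G contains the 4-clique {0, 1, 8, 9}. A clique must lie in a single bag of any decomposition, so no decomposition can have width below 3. Hence tw(G) = 3 exactly.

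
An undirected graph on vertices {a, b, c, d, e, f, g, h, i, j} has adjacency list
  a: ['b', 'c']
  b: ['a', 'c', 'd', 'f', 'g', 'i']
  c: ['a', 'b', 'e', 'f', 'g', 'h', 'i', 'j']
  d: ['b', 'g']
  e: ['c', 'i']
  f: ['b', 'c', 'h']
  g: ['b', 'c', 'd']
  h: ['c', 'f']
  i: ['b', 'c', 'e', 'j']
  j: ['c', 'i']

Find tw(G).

2

A width-2 tree decomposition is:
Bags: B1 = {b, c, i}  B2 = {b, c, f}  B3 = {b, c, g}  B4 = {a, b, c}  B5 = {c, i, j}  B6 = {c, f, h}  B7 = {c, e, i}  B8 = {b, d, g}
Tree: B1–B2, B1–B3, B3–B4, B1–B5, B2–B6, B1–B7, B3–B8
Each bag holds 3 vertices, so the decomposition has width 2, which upper-bounds the treewidth. For the lower bound, the 3 vertices {b, d, g} are pairwise adjacent, and any tree decomposition puts a clique entirely inside one bag — forcing width ≥ 2. Hence tw(G) = 2 exactly.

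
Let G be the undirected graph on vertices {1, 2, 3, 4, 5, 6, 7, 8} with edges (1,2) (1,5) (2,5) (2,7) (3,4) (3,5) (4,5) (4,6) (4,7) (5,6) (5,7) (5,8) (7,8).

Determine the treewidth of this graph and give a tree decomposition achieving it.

Treewidth 2.
One optimal decomposition is:
Bags: B1 = {4, 5, 7}  B2 = {3, 4, 5}  B3 = {4, 5, 6}  B4 = {2, 5, 7}  B5 = {5, 7, 8}  B6 = {1, 2, 5}
Tree: B1–B2, B2–B3, B1–B4, B4–B5, B4–B6

The largest bag has 3 vertices, giving width 2; this decomposition certifies tw(G) ≤ 2. For the lower bound, the 3 vertices {5, 7, 8} are pairwise adjacent, and any tree decomposition puts a clique entirely inside one bag — forcing width ≥ 2. Therefore the treewidth is 2.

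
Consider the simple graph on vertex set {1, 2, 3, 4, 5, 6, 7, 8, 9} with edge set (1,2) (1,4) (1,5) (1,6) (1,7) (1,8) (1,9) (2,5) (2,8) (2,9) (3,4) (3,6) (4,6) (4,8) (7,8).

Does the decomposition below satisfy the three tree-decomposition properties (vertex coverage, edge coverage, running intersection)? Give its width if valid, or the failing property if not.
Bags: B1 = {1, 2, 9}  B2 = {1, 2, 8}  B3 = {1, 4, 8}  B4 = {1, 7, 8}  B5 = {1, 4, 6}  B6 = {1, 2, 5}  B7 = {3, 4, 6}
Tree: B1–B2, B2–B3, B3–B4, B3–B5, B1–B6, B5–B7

Yes; width 2.

Checking the three conditions: (i) the bags cover all of {1, 2, 3, 4, 5, 6, 7, 8, 9}; (ii) for each edge, some bag contains both endpoints; (iii) the bags containing any fixed vertex form a subtree. All hold, so the decomposition is valid with width 3 − 1 = 2.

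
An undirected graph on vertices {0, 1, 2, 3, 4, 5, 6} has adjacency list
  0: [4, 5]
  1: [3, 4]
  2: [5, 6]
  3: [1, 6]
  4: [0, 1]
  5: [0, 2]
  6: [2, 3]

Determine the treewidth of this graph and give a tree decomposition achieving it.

The largest bag has 3 vertices, giving width 2; this decomposition certifies tw(G) ≤ 2. The edges 2–5–0–4–1–3–6–2 form a cycle, so G is not a tree and its treewidth is at least 2. Hence tw(G) = 2 exactly.

Treewidth 2.
Bags: B1 = {0, 2, 5}  B2 = {0, 2, 4}  B3 = {1, 2, 4}  B4 = {1, 2, 3}  B5 = {2, 3, 6}
Tree: B1–B2, B2–B3, B3–B4, B4–B5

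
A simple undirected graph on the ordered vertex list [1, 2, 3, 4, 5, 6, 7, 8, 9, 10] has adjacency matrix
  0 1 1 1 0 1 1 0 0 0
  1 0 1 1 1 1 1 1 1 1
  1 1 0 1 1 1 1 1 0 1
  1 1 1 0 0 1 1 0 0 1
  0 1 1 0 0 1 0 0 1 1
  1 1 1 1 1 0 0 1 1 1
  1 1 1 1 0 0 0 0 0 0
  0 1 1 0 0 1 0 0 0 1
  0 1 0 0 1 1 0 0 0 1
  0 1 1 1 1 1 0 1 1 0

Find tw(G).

A width-4 tree decomposition is:
Bags: B1 = {2, 3, 4, 6, 10}  B2 = {1, 2, 3, 4, 6}  B3 = {2, 3, 5, 6, 10}  B4 = {1, 2, 3, 4, 7}  B5 = {2, 3, 6, 8, 10}  B6 = {2, 5, 6, 9, 10}
Tree: B1–B2, B1–B3, B2–B4, B3–B5, B3–B6
The largest bag has 5 vertices, giving width 4; this decomposition certifies tw(G) ≤ 4. On the other hand G contains the 5-clique {2, 5, 6, 9, 10}. A clique must lie in a single bag of any decomposition, so no decomposition can have width below 4. Therefore the treewidth is 4.

4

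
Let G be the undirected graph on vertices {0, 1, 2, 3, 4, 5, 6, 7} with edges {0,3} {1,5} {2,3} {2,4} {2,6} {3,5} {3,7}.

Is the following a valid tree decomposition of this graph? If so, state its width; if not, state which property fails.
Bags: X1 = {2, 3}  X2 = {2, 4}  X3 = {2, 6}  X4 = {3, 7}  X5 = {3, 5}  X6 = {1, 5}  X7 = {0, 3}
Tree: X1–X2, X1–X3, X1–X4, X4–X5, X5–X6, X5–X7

Yes; width 1.

Vertex coverage: the bags together contain {0, 1, 2, 3, 4, 5, 6, 7}, the full vertex set. Edge coverage: each edge of G has both endpoints in at least one bag. Running intersection: for every vertex, the bags containing it form a connected subtree. All three properties hold, so this is a valid tree decomposition of width max|bag| − 1 = 1, and hence tw(G) ≤ 1.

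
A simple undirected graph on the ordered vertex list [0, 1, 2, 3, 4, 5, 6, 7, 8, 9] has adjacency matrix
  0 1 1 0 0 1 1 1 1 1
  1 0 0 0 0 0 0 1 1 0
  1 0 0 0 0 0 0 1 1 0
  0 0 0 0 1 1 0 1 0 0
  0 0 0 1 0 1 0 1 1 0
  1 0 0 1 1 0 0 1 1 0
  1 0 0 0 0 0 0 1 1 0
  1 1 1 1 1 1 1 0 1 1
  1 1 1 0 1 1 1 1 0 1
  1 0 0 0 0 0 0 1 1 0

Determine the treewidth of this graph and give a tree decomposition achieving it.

Each bag holds 4 vertices, so the decomposition has width 3, which upper-bounds the treewidth. On the other hand G contains the 4-clique {0, 1, 7, 8}. A clique must lie in a single bag of any decomposition, so no decomposition can have width below 3. Combining the bounds, tw(G) = 3.

Treewidth 3.
Bags: B1 = {0, 5, 7, 8}  B2 = {0, 1, 7, 8}  B3 = {0, 6, 7, 8}  B4 = {0, 2, 7, 8}  B5 = {4, 5, 7, 8}  B6 = {3, 4, 5, 7}  B7 = {0, 7, 8, 9}
Tree: B1–B2, B2–B3, B1–B4, B1–B5, B5–B6, B1–B7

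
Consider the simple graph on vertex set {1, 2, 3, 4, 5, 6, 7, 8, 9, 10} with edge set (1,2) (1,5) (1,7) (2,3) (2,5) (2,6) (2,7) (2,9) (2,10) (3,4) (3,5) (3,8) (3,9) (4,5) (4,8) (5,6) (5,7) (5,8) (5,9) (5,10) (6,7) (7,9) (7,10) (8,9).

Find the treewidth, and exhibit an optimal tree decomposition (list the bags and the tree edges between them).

Treewidth 3.
Bags: B1 = {2, 5, 7, 9}  B2 = {2, 3, 5, 9}  B3 = {2, 5, 7, 10}  B4 = {1, 2, 5, 7}  B5 = {3, 5, 8, 9}  B6 = {3, 4, 5, 8}  B7 = {2, 5, 6, 7}
Tree: B1–B2, B1–B3, B1–B4, B2–B5, B5–B6, B3–B7

Every bag has size at most 4, so the width is 4 − 1 = 3 and tw(G) ≤ 3. For the lower bound, the 4 vertices {3, 5, 8, 9} are pairwise adjacent, and any tree decomposition puts a clique entirely inside one bag — forcing width ≥ 3. The upper and lower bounds meet at 3, so that is the treewidth.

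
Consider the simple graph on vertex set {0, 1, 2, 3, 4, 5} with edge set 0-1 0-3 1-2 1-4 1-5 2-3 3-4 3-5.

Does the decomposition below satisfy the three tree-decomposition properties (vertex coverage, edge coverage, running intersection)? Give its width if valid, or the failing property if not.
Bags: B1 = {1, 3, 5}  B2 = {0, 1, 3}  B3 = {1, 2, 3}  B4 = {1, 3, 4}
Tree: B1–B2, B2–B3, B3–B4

Every vertex of G appears in some bag (union = {0, 1, 2, 3, 4, 5}); every edge is covered by a bag; and for each vertex v the set of bags containing v is connected in the bag tree. The decomposition is therefore valid. The largest bag has 3 vertices, so the width is 2.

Yes; width 2.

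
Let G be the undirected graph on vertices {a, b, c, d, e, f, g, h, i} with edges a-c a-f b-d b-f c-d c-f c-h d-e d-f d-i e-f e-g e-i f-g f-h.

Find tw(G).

A width-2 tree decomposition is:
Bags: B1 = {d, e, f}  B2 = {c, d, f}  B3 = {d, e, i}  B4 = {c, f, h}  B5 = {a, c, f}  B6 = {e, f, g}  B7 = {b, d, f}
Tree: B1–B2, B1–B3, B2–B4, B2–B5, B1–B6, B2–B7
The largest bag has 3 vertices, giving width 2; this decomposition certifies tw(G) ≤ 2. On the other hand G contains the 3-clique {d, e, f}. A clique must lie in a single bag of any decomposition, so no decomposition can have width below 2. Therefore the treewidth is 2.

2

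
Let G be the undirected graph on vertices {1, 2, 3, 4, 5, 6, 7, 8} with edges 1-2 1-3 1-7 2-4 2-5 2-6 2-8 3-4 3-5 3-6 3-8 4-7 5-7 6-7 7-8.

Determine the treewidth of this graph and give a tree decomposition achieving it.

Each bag holds 4 vertices, so the decomposition has width 3, which upper-bounds the treewidth. For the lower bound: the 4 vertex sets {7,8}, {2,4}, {3}, {6} are disjoint, each induces a connected subgraph, and every pair is joined by at least one edge of G. Contracting each set to a single vertex therefore yields K_{4} as a minor, and since treewidth is minor-monotone, tw(G) ≥ tw(K_{4}) = 3. Combining the bounds, tw(G) = 3.

Treewidth 3.
One optimal decomposition is:
Bags: B1 = {2, 3, 7, 8}  B2 = {2, 3, 4, 7}  B3 = {2, 3, 6, 7}  B4 = {2, 3, 5, 7}  B5 = {1, 2, 3, 7}
Tree: B1–B2, B2–B3, B3–B4, B4–B5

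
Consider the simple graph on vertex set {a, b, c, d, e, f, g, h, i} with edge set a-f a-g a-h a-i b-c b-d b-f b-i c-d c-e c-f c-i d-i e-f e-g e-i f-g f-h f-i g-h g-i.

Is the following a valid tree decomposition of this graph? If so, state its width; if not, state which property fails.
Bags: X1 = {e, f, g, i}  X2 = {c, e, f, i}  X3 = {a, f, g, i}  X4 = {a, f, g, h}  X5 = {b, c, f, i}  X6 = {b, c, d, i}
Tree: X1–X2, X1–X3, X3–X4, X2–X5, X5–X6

Yes; width 3.

Vertex coverage: the bags together contain {a, b, c, d, e, f, g, h, i}, the full vertex set. Edge coverage: each edge of G has both endpoints in at least one bag. Running intersection: for every vertex, the bags containing it form a connected subtree. All three properties hold, so this is a valid tree decomposition of width max|bag| − 1 = 3, and hence tw(G) ≤ 3.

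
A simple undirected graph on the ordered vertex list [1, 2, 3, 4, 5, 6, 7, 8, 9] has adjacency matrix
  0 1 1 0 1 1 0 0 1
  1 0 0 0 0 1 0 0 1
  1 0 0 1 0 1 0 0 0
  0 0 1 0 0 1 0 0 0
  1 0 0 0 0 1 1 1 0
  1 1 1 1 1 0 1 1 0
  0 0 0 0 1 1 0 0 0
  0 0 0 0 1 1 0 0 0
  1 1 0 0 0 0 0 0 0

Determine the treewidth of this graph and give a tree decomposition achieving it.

Treewidth 2.
One such decomposition:
Bags: B1 = {1, 2, 6}  B2 = {1, 5, 6}  B3 = {5, 6, 8}  B4 = {1, 3, 6}  B5 = {1, 2, 9}  B6 = {3, 4, 6}  B7 = {5, 6, 7}
Tree: B1–B2, B2–B3, B2–B4, B1–B5, B4–B6, B3–B7

The largest bag has 3 vertices, giving width 2; this decomposition certifies tw(G) ≤ 2. On the other hand G contains the 3-clique {1, 2, 9}. A clique must lie in a single bag of any decomposition, so no decomposition can have width below 2. Therefore the treewidth is 2.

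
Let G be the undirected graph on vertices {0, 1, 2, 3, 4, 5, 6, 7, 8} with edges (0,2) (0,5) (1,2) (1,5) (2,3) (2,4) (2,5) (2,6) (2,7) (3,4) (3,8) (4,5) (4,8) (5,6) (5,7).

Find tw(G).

A width-2 tree decomposition is:
Bags: B1 = {2, 5, 7}  B2 = {1, 2, 5}  B3 = {2, 5, 6}  B4 = {0, 2, 5}  B5 = {2, 4, 5}  B6 = {2, 3, 4}  B7 = {3, 4, 8}
Tree: B1–B2, B1–B3, B1–B4, B3–B5, B5–B6, B6–B7
Each bag holds 3 vertices, so the decomposition has width 2, which upper-bounds the treewidth. Conversely, {3, 4, 8} is a clique of size 3, and the vertices of any clique must share a bag in every tree decomposition; so some bag has ≥ 3 vertices and tw(G) ≥ 2. Hence tw(G) = 2 exactly.

2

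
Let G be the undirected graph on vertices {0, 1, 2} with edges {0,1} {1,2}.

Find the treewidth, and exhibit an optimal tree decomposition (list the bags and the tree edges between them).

Treewidth 1.
One such decomposition:
Bags: B1 = {0, 1}  B2 = {1, 2}
Tree: B1–B2

Each bag holds 2 vertices, so the decomposition has width 1, which upper-bounds the treewidth. G has an edge, so its treewidth is at least 1. Therefore the treewidth is 1.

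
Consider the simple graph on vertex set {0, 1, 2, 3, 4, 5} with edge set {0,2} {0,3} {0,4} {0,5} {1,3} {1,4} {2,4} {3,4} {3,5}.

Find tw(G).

2

A width-2 tree decomposition is:
Bags: B1 = {0, 2, 4}  B2 = {0, 3, 4}  B3 = {1, 3, 4}  B4 = {0, 3, 5}
Tree: B1–B2, B2–B3, B2–B4
Every bag has size at most 3, so the width is 3 − 1 = 2 and tw(G) ≤ 2. On the other hand G contains the 3-clique {0, 2, 4}. A clique must lie in a single bag of any decomposition, so no decomposition can have width below 2. Therefore the treewidth is 2.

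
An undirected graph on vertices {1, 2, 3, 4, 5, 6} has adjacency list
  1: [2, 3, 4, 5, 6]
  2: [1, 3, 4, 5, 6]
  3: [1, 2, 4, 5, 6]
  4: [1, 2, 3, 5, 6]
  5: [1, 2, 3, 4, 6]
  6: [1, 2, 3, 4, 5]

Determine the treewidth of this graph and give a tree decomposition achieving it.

Treewidth 5.
Bags: B1 = {1, 2, 3, 4, 5, 6}
Tree: (single bag)

A single bag containing all 6 vertices is trivially a valid decomposition of width 5. For the lower bound, the 6 vertices {1, 2, 3, 4, 5, 6} are pairwise adjacent, and any tree decomposition puts a clique entirely inside one bag — forcing width ≥ 5. Combining the bounds, tw(G) = 5.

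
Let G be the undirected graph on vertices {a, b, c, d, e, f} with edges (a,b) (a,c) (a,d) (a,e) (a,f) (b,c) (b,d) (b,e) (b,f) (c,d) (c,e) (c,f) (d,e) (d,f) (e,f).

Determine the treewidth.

5

A width-5 tree decomposition is:
Bags: B1 = {a, b, c, d, e, f}
Tree: (single bag)
With just one bag of size 6, the width is 6 − 1 = 5, so tw(G) ≤ 5. Conversely, {a, b, c, d, e, f} is a clique of size 6, and the vertices of any clique must share a bag in every tree decomposition; so some bag has ≥ 6 vertices and tw(G) ≥ 5. The upper and lower bounds meet at 5, so that is the treewidth.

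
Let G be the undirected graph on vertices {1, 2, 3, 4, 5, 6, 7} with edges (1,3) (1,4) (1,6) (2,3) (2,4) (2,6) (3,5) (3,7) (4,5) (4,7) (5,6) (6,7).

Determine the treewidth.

3

A width-3 tree decomposition is:
Bags: B1 = {1, 3, 4, 6}  B2 = {3, 4, 5, 6}  B3 = {2, 3, 4, 6}  B4 = {3, 4, 6, 7}
Tree: B1–B2, B2–B3, B3–B4
Each bag holds 4 vertices, so the decomposition has width 3, which upper-bounds the treewidth. For the lower bound: the 4 vertex sets {1,4}, {5,6}, {3}, {2} are disjoint, each induces a connected subgraph, and every pair is joined by at least one edge of G. Contracting each set to a single vertex therefore yields K_{4} as a minor, and since treewidth is minor-monotone, tw(G) ≥ tw(K_{4}) = 3. Hence tw(G) = 3 exactly.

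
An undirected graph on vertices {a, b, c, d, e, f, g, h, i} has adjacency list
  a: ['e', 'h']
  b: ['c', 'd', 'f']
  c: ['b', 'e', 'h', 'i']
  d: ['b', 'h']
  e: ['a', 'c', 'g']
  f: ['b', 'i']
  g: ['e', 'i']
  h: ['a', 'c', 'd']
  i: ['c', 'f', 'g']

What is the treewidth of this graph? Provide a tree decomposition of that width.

The largest bag has 4 vertices, giving width 3; this decomposition certifies tw(G) ≤ 3. For the lower bound: the 4 vertex sets {b,d,f}, {i}, {c}, {a,e,g,h} are disjoint, each induces a connected subgraph, and every pair is joined by at least one edge of G. Contracting each set to a single vertex therefore yields K_{4} as a minor, and since treewidth is minor-monotone, tw(G) ≥ tw(K_{4}) = 3. Hence tw(G) = 3 exactly.

Treewidth 3.
One such decomposition:
Bags: B1 = {b, d, f, i}  B2 = {b, c, d, i}  B3 = {c, d, h, i}  B4 = {c, g, h, i}  B5 = {c, e, g, h}  B6 = {a, e, g, h}
Tree: B1–B2, B2–B3, B3–B4, B4–B5, B5–B6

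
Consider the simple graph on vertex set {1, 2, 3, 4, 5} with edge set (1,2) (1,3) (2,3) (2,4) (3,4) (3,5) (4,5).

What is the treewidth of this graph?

2

A width-2 tree decomposition is:
Bags: B1 = {2, 3, 4}  B2 = {3, 4, 5}  B3 = {1, 2, 3}
Tree: B1–B2, B1–B3
Every bag has size at most 3, so the width is 3 − 1 = 2 and tw(G) ≤ 2. On the other hand G contains the 3-clique {1, 2, 3}. A clique must lie in a single bag of any decomposition, so no decomposition can have width below 2. Combining the bounds, tw(G) = 2.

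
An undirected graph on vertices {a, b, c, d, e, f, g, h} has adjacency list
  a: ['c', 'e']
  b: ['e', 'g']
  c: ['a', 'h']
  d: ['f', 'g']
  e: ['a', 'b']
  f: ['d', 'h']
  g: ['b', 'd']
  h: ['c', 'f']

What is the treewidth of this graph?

2

A width-2 tree decomposition is:
Bags: B1 = {a, b, e}  B2 = {a, b, g}  B3 = {a, d, g}  B4 = {a, d, f}  B5 = {a, f, h}  B6 = {a, c, h}
Tree: B1–B2, B2–B3, B3–B4, B4–B5, B5–B6
Every bag has size at most 3, so the width is 3 − 1 = 2 and tw(G) ≤ 2. Since a–e–b–g–d–f–h–c–a is a cycle in G, G is not acyclic. Forests are exactly the graphs of treewidth ≤ 1, so tw(G) ≥ 2. Hence tw(G) = 2 exactly.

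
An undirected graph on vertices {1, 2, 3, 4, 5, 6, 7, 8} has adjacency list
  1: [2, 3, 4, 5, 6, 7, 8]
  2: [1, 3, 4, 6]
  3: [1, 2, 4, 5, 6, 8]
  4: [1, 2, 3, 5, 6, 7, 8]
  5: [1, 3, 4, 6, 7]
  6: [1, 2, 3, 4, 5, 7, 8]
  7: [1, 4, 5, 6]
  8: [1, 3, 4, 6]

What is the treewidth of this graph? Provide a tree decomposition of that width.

Treewidth 4.
Bags: B1 = {1, 3, 4, 6, 8}  B2 = {1, 3, 4, 5, 6}  B3 = {1, 2, 3, 4, 6}  B4 = {1, 4, 5, 6, 7}
Tree: B1–B2, B1–B3, B2–B4

The largest bag has 5 vertices, giving width 4; this decomposition certifies tw(G) ≤ 4. For the lower bound, the 5 vertices {1, 3, 4, 6, 8} are pairwise adjacent, and any tree decomposition puts a clique entirely inside one bag — forcing width ≥ 4. Therefore the treewidth is 4.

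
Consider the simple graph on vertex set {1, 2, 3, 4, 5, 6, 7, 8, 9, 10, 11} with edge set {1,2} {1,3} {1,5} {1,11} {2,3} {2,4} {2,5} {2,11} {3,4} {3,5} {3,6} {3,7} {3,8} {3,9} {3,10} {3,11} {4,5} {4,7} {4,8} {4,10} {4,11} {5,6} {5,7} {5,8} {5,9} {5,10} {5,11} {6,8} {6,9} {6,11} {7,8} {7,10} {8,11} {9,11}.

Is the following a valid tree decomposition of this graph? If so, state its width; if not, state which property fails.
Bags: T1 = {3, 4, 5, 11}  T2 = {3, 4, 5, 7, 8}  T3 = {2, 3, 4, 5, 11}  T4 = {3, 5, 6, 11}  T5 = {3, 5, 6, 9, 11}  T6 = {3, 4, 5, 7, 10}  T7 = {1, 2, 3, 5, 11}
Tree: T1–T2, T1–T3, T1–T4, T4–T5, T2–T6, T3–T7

A tree decomposition must satisfy three properties: every vertex lies in some bag; for every edge, both endpoints lie together in some bag; and for every vertex, the bags containing it form a connected subtree. Here edge (8,11) lies in no bag, so the decomposition is invalid.

No — edge (8,11) lies in no bag.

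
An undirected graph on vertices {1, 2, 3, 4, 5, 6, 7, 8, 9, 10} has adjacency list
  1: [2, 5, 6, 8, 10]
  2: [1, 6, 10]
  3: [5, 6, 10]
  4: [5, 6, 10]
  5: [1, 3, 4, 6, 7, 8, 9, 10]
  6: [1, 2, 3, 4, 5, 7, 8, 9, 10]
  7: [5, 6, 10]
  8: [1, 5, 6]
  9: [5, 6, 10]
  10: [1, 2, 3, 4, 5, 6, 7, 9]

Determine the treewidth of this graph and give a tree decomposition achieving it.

Treewidth 3.
Bags: B1 = {5, 6, 9, 10}  B2 = {1, 5, 6, 10}  B3 = {4, 5, 6, 10}  B4 = {3, 5, 6, 10}  B5 = {1, 5, 6, 8}  B6 = {5, 6, 7, 10}  B7 = {1, 2, 6, 10}
Tree: B1–B2, B1–B3, B1–B4, B2–B5, B4–B6, B2–B7

Each bag holds 4 vertices, so the decomposition has width 3, which upper-bounds the treewidth. On the other hand G contains the 4-clique {1, 2, 6, 10}. A clique must lie in a single bag of any decomposition, so no decomposition can have width below 3. Therefore the treewidth is 3.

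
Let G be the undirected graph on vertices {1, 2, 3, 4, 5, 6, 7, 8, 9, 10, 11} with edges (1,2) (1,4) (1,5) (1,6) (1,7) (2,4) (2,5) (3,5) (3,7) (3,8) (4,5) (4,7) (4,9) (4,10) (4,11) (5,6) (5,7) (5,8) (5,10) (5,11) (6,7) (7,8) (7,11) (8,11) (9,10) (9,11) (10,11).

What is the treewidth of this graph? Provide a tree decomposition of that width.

The largest bag has 4 vertices, giving width 3; this decomposition certifies tw(G) ≤ 3. For the lower bound, the 4 vertices {4, 9, 10, 11} are pairwise adjacent, and any tree decomposition puts a clique entirely inside one bag — forcing width ≥ 3. Hence tw(G) = 3 exactly.

Treewidth 3.
Bags: B1 = {4, 5, 10, 11}  B2 = {4, 9, 10, 11}  B3 = {4, 5, 7, 11}  B4 = {5, 7, 8, 11}  B5 = {1, 4, 5, 7}  B6 = {1, 2, 4, 5}  B7 = {1, 5, 6, 7}  B8 = {3, 5, 7, 8}
Tree: B1–B2, B1–B3, B3–B4, B3–B5, B5–B6, B5–B7, B4–B8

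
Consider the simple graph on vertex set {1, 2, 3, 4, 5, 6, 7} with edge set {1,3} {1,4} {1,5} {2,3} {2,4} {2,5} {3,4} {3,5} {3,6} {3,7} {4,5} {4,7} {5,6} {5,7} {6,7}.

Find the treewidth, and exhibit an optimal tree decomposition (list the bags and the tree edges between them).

Treewidth 3.
One such decomposition:
Bags: B1 = {2, 3, 4, 5}  B2 = {3, 4, 5, 7}  B3 = {1, 3, 4, 5}  B4 = {3, 5, 6, 7}
Tree: B1–B2, B2–B3, B2–B4

The largest bag has 4 vertices, giving width 3; this decomposition certifies tw(G) ≤ 3. For the lower bound, the 4 vertices {1, 3, 4, 5} are pairwise adjacent, and any tree decomposition puts a clique entirely inside one bag — forcing width ≥ 3. Therefore the treewidth is 3.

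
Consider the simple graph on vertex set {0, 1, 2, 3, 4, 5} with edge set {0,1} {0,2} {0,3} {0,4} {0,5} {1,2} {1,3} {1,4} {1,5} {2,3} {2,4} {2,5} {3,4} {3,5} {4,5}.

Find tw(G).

5

A width-5 tree decomposition is:
Bags: B1 = {0, 1, 2, 3, 4, 5}
Tree: (single bag)
A single bag containing all 6 vertices is trivially a valid decomposition of width 5. Conversely, {0, 1, 2, 3, 4, 5} is a clique of size 6, and the vertices of any clique must share a bag in every tree decomposition; so some bag has ≥ 6 vertices and tw(G) ≥ 5. Hence tw(G) = 5 exactly.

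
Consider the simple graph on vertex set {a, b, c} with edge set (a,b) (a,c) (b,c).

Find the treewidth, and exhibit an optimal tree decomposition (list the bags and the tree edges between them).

Treewidth 2.
One optimal decomposition is:
Bags: B1 = {a, b, c}
Tree: (single bag)

A single bag containing all 3 vertices is trivially a valid decomposition of width 2. On the other hand G contains the 3-clique {a, b, c}. A clique must lie in a single bag of any decomposition, so no decomposition can have width below 2. Hence tw(G) = 2 exactly.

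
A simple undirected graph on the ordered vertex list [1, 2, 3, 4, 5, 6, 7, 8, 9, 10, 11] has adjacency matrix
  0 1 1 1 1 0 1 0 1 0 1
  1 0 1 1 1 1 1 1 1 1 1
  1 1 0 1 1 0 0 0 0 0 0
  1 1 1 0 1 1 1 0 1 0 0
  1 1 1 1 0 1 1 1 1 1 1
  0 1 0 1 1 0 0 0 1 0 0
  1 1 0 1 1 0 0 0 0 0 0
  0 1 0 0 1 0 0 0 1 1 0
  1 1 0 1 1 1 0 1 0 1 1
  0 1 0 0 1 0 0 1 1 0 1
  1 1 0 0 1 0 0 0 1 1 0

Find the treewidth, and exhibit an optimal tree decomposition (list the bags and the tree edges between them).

Each bag holds 5 vertices, so the decomposition has width 4, which upper-bounds the treewidth. Conversely, {2, 5, 8, 9, 10} is a clique of size 5, and the vertices of any clique must share a bag in every tree decomposition; so some bag has ≥ 5 vertices and tw(G) ≥ 4. Therefore the treewidth is 4.

Treewidth 4.
Bags: B1 = {2, 5, 9, 10, 11}  B2 = {1, 2, 5, 9, 11}  B3 = {2, 5, 8, 9, 10}  B4 = {1, 2, 4, 5, 9}  B5 = {1, 2, 4, 5, 7}  B6 = {1, 2, 3, 4, 5}  B7 = {2, 4, 5, 6, 9}
Tree: B1–B2, B1–B3, B2–B4, B4–B5, B5–B6, B4–B7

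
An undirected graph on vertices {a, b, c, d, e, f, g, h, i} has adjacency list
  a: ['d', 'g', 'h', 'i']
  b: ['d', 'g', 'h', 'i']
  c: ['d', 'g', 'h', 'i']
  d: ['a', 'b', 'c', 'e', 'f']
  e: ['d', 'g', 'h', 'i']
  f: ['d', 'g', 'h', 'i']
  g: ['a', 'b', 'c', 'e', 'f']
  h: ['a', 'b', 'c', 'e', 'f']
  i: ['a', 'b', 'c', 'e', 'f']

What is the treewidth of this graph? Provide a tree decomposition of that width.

Treewidth 4.
Bags: B1 = {d, e, g, h, i}  B2 = {c, d, g, h, i}  B3 = {a, d, g, h, i}  B4 = {b, d, g, h, i}  B5 = {d, f, g, h, i}
Tree: B1–B2, B2–B3, B3–B4, B4–B5

Every bag has size at most 5, so the width is 5 − 1 = 4 and tw(G) ≤ 4. For the lower bound: the 5 vertex sets {d,e}, {c,i}, {a,g}, {h}, {b} are disjoint, each induces a connected subgraph, and every pair is joined by at least one edge of G. Contracting each set to a single vertex therefore yields K_{5} as a minor, and since treewidth is minor-monotone, tw(G) ≥ tw(K_{5}) = 4. The upper and lower bounds meet at 4, so that is the treewidth.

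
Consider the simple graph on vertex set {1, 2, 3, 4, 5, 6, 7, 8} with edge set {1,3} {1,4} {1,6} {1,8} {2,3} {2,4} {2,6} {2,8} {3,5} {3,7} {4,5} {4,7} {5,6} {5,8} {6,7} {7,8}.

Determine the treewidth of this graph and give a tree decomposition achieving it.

Each bag holds 5 vertices, so the decomposition has width 4, which upper-bounds the treewidth. For the lower bound: the 5 vertex sets {3,7}, {2,4}, {1,6}, {5}, {8} are disjoint, each induces a connected subgraph, and every pair is joined by at least one edge of G. Contracting each set to a single vertex therefore yields K_{5} as a minor, and since treewidth is minor-monotone, tw(G) ≥ tw(K_{5}) = 4. The upper and lower bounds meet at 4, so that is the treewidth.

Treewidth 4.
Bags: B1 = {1, 2, 3, 5, 7}  B2 = {1, 2, 4, 5, 7}  B3 = {1, 2, 5, 6, 7}  B4 = {1, 2, 5, 7, 8}
Tree: B1–B2, B2–B3, B3–B4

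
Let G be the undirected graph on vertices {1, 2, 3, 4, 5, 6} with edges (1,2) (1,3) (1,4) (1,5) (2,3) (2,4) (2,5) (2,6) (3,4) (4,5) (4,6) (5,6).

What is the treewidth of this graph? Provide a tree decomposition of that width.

Treewidth 3.
Bags: B1 = {1, 2, 4, 5}  B2 = {2, 4, 5, 6}  B3 = {1, 2, 3, 4}
Tree: B1–B2, B1–B3

Each bag holds 4 vertices, so the decomposition has width 3, which upper-bounds the treewidth. Conversely, {1, 2, 3, 4} is a clique of size 4, and the vertices of any clique must share a bag in every tree decomposition; so some bag has ≥ 4 vertices and tw(G) ≥ 3. Combining the bounds, tw(G) = 3.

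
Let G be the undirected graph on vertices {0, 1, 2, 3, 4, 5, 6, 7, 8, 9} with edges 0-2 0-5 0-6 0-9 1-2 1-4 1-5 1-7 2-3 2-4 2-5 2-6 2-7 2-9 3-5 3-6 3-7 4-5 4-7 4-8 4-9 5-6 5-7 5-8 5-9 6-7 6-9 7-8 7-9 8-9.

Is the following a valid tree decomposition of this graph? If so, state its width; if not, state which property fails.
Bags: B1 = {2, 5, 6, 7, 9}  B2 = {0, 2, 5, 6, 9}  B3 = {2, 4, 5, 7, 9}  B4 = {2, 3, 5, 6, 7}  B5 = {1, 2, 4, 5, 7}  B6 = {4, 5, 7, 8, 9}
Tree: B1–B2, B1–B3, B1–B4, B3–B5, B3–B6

Yes; width 4.

Checking the three conditions: (i) the bags cover all of {0, 1, 2, 3, 4, 5, 6, 7, 8, 9}; (ii) for each edge, some bag contains both endpoints; (iii) the bags containing any fixed vertex form a subtree. All hold, so the decomposition is valid with width 5 − 1 = 4.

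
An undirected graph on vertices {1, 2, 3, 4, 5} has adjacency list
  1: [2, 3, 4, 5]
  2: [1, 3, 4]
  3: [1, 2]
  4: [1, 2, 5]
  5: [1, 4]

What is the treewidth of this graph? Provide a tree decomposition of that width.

Treewidth 2.
One such decomposition:
Bags: B1 = {1, 2, 4}  B2 = {1, 4, 5}  B3 = {1, 2, 3}
Tree: B1–B2, B1–B3

Every bag has size at most 3, so the width is 3 − 1 = 2 and tw(G) ≤ 2. On the other hand G contains the 3-clique {1, 2, 3}. A clique must lie in a single bag of any decomposition, so no decomposition can have width below 2. Combining the bounds, tw(G) = 2.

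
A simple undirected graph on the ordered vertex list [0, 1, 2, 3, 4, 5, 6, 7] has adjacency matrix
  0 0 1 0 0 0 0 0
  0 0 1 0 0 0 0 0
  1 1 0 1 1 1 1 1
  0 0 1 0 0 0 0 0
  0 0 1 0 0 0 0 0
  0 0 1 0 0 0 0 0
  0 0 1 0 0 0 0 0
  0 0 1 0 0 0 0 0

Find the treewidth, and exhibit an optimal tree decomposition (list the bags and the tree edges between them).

Each bag holds 2 vertices, so the decomposition has width 1, which upper-bounds the treewidth. Since G has at least one edge (e.g. 1–2), it is not an edgeless graph, so tw(G) ≥ 1. The upper and lower bounds meet at 1, so that is the treewidth.

Treewidth 1.
Bags: B1 = {1, 2}  B2 = {0, 2}  B3 = {2, 7}  B4 = {2, 6}  B5 = {2, 4}  B6 = {2, 5}  B7 = {2, 3}
Tree: B1–B2, B1–B3, B3–B4, B3–B5, B1–B6, B3–B7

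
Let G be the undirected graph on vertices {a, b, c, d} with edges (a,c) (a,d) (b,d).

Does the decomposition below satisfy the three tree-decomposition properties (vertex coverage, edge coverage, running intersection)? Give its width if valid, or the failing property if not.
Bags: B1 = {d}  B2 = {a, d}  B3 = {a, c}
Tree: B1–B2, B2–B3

A tree decomposition must satisfy three properties: every vertex lies in some bag; for every edge, both endpoints lie together in some bag; and for every vertex, the bags containing it form a connected subtree. Here vertex b appears in no bag, so the decomposition is invalid.

No — vertex b appears in no bag.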